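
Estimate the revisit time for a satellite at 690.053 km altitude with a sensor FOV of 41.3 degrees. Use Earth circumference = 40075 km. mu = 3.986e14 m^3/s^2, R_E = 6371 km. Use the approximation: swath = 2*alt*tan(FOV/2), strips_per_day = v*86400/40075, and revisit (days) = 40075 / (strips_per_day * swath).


swath = 2*690.053*tan(0.3604105) = 520.1227 km
v = sqrt(mu/r) = 7513.3550 m/s = 7.5134 km/s
strips/day = v*86400/40075 = 7.5134*86400/40075 = 16.1985
coverage/day = strips * swath = 16.1985 * 520.1227 = 8425.1947 km
revisit = 40075 / 8425.1947 = 4.7566 days

4.7566 days


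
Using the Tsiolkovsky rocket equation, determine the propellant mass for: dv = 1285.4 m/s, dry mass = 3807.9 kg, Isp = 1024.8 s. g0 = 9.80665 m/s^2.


ve = Isp * g0 = 1024.8 * 9.80665 = 10049.854920 m/s
mass ratio = exp(dv/ve) = exp(1285.4/10049.854920) = 1.13644202
m_prop = m_dry * (mr - 1) = 3807.9 * (1.13644202 - 1)
m_prop = 519.5576 kg

519.5576 kg


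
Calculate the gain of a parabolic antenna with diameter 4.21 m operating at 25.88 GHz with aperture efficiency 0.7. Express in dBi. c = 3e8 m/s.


lambda = c/f = 3e8 / 2.588e+10 = 0.01159196 m
G = eta*(pi*D/lambda)^2 = 0.7*(pi*4.21/0.01159196)^2
G = 911271.9694 (linear)
G = 10*log10(911271.9694) = 59.5965 dBi

59.5965 dBi


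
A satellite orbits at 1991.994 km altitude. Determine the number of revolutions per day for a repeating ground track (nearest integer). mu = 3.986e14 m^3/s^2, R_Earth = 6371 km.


r = 8.362994e+06 m
T = 2*pi*sqrt(r^3/mu) = 7611.2134 s = 126.8536 min
revs/day = 1440 / 126.8536 = 11.3517
Rounded: 11 revolutions per day

11 revolutions per day


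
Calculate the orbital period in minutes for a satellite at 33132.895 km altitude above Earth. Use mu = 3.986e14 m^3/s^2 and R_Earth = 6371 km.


r = 39503.8950 km = 3.9503895e+07 m
T = 2*pi*sqrt(r^3/mu) = 2*pi*sqrt(6.1648108e+22 / 3.986e14)
T = 78139.5847 s = 1302.3264 min

1302.3264 minutes


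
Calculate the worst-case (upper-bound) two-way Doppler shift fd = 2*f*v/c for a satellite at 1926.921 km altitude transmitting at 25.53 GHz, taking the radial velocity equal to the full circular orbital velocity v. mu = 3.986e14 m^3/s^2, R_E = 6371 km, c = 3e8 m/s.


r = 8.297921e+06 m
v = sqrt(mu/r) = 6930.8101 m/s (worst-case radial velocity)
f = 25.53 GHz = 2.553e+10 Hz
fd = 2*f*v/c = 2*2.553e+10*6930.8101/3.0e+08
fd = 1.1796239e+06 Hz

1.1796e+06 Hz


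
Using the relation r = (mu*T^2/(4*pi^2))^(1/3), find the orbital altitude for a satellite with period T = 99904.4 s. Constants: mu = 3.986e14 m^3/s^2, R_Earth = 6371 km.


T = 99904.4 s
r = (mu*T^2/(4*pi^2))^(1/3) = (3.986e14 * 99904.4^2 / (4*pi^2))^(1/3)
r = 4.6535273e+07 m = 46535.2727 km
alt = r - R_E = 46535.2727 - 6371 = 40164.2727 km

40164.2727 km


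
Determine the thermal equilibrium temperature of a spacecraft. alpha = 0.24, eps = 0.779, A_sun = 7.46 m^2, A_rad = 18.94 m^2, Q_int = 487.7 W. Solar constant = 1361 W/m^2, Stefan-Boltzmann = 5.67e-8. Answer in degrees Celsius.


Numerator = alpha*S*A_sun + Q_int = 0.24*1361*7.46 + 487.7 = 2924.4344 W
Denominator = eps*sigma*A_rad = 0.779*5.67e-8*18.94 = 8.3656654e-07 W/K^4
T^4 = 3.4957583e+09 K^4
T = 243.1562 K = -29.9938 C

-29.9938 degrees Celsius


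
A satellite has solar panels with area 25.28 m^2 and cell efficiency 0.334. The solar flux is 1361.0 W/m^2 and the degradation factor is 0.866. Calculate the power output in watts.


P = area * eta * S * degradation
P = 25.28 * 0.334 * 1361.0 * 0.866
P = 9951.7522 W

9951.7522 W


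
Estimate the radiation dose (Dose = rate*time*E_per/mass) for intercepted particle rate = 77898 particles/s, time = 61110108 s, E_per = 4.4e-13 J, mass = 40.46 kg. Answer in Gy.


Total energy deposited = rate * time * E_per
  = 77898 * 61110108 * 4.4e-13 = 2.0946 J
Dose = E_total / mass = 2.0946 / 40.46
Dose = 0.05176857 Gy

0.0518 Gy


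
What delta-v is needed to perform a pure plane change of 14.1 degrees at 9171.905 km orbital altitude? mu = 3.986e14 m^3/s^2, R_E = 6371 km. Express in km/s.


r = 15542.9050 km = 1.5542905e+07 m
V = sqrt(mu/r) = 5064.1032 m/s
di = 14.1 deg = 0.2460914 rad
dV = 2*V*sin(di/2) = 2*5064.1032*sin(0.1230457)
dV = 1243.0900 m/s = 1.2431 km/s

1.2431 km/s


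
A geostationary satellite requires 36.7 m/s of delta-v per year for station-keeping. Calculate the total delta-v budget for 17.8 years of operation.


dV = rate * years = 36.7 * 17.8
dV = 653.2600 m/s

653.2600 m/s


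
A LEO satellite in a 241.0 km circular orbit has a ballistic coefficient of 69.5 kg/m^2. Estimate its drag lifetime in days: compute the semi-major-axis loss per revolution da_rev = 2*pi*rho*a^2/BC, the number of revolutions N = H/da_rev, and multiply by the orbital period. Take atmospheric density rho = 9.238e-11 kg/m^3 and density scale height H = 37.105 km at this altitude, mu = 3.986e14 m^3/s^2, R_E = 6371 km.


a = R_E + alt = 6612.0000 km = 6.612e+06 m
da_rev = 2*pi*rho*a^2/BC = 2*pi*9.238e-11*(6.612e+06)^2/69.5 = 365.122597 m per revolution
N = H/da_rev = 37105.0000 m / 365.122597 m = 101.6234 revolutions
P = 2*pi*sqrt(a^3/mu) = 5350.6986 s
lifetime = N*P = 101.6234 * 5350.6986 = 543756.1888 s = 6.2935 days

6.2935 days


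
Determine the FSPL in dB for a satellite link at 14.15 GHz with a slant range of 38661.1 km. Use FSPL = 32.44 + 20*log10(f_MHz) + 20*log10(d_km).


f = 14.15 GHz = 14150.0000 MHz
d = 38661.1 km
FSPL = 32.44 + 20*log10(14150.0000) + 20*log10(38661.1)
FSPL = 32.44 + 83.0151 + 91.7455
FSPL = 207.2006 dB

207.2006 dB


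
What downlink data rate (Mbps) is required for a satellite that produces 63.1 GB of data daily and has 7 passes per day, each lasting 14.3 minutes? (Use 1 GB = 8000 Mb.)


total contact time = 7 * 14.3 * 60 = 6006.0000 s
data = 63.1 GB = 504800.0000 Mb
rate = 504800.0000 / 6006.0000 = 84.0493 Mbps

84.0493 Mbps


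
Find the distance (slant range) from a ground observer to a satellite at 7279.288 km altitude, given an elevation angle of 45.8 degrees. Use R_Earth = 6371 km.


h = 7279.288 km, el = 45.8 deg
d = -R_E*sin(el) + sqrt((R_E*sin(el))^2 + 2*R_E*h + h^2)
d = -6371.0000*sin(0.7993608) + sqrt((6371.0000*0.7169106)^2 + 2*6371.0000*7279.288 + 7279.288^2)
d = 8340.0102 km

8340.0102 km


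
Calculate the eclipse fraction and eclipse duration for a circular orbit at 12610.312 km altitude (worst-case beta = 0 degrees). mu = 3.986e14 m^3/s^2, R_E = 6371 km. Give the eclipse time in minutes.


r = 18981.3120 km
T = 433.7598 min
Eclipse fraction = arcsin(R_E/r)/pi = arcsin(6371.0000/18981.3120)/pi
= arcsin(0.3356459)/pi = 0.1089546
Eclipse duration = 0.1089546 * 433.7598 = 47.2601 min

47.2601 minutes


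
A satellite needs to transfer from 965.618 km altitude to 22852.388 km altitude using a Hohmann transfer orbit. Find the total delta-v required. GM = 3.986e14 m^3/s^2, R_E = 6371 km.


r1 = 7336.6180 km = 7.336618e+06 m
r2 = 29223.3880 km = 2.9223388e+07 m
dv1 = sqrt(mu/r1)*(sqrt(2*r2/(r1+r2)) - 1) = 1948.7093 m/s
dv2 = sqrt(mu/r2)*(1 - sqrt(2*r1/(r1+r2))) = 1353.4883 m/s
total dv = |dv1| + |dv2| = 1948.7093 + 1353.4883 = 3302.1977 m/s = 3.3022 km/s

3.3022 km/s


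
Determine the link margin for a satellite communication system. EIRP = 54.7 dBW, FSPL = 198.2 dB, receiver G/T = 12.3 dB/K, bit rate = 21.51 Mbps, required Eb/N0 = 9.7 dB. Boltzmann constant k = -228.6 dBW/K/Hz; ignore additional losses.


C/N0 = EIRP - FSPL + G/T - k = 54.7 - 198.2 + 12.3 - (-228.6)
C/N0 = 97.4000 dB-Hz
R_b = 21.51 Mbps = 2.151e+07 bps -> 10*log10(R_b) = 73.3264 dB-Hz
Eb/N0 = C/N0 - 10*log10(R_b) = 97.4000 - 73.3264 = 24.0736 dB
Margin = Eb/N0 - Eb/N0_req = 24.0736 - 9.7 = 14.3736 dB (link closes)

14.3736 dB


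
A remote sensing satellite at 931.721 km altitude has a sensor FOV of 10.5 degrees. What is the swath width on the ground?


FOV = 10.5 deg = 0.1832596 rad
swath = 2 * alt * tan(FOV/2) = 2 * 931.721 * tan(0.09162979)
swath = 2 * 931.721 * 0.09188709
swath = 171.2263 km

171.2263 km


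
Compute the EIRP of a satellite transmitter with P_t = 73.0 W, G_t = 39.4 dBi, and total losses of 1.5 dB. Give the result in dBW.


Pt = 73.0 W = 18.6332 dBW
EIRP = Pt_dBW + Gt - losses = 18.6332 + 39.4 - 1.5 = 56.5332 dBW

56.5332 dBW


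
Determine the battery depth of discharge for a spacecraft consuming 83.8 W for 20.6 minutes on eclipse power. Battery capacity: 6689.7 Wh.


E_used = P * t / 60 = 83.8 * 20.6 / 60 = 28.7713 Wh
DOD = E_used / E_total * 100 = 28.7713 / 6689.7 * 100
DOD = 0.4300841 %

0.4301 %


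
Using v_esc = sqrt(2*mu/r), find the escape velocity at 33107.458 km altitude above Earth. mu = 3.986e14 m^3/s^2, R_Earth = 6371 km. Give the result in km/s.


r = 6371.0 + 33107.458 = 39478.4580 km = 3.9478458e+07 m
v_esc = sqrt(2*mu/r) = sqrt(2*3.986e14 / 3.9478458e+07)
v_esc = 4493.6946 m/s = 4.4937 km/s

4.4937 km/s


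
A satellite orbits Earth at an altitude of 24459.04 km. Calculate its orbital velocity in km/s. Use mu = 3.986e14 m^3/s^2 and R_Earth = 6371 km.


r = R_E + alt = 6371.0 + 24459.04 = 30830.0400 km = 3.083004e+07 m
v = sqrt(mu/r) = sqrt(3.986e14 / 3.083004e+07) = 3595.6847 m/s = 3.5957 km/s

3.5957 km/s


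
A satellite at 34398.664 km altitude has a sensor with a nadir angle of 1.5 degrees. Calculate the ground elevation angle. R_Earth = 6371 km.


r = R_E + alt = 40769.6640 km
Law of sines in the satellite / Earth-center / ground-point triangle:
  sin(nadir)/R_E = sin(90 + el)/r  =>  cos(el) = (r/R_E)*sin(nadir)
cos(el) = (40769.6640 / 6371.0000) * sin(1.5 deg) = 0.167513
el = arccos(0.167513) = 80.3567 deg
(Earth-central angle = 90 - nadir - el = 8.1433 deg)

80.3567 degrees


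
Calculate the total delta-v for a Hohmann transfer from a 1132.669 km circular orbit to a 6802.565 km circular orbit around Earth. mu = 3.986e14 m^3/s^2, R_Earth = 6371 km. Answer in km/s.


r1 = 7503.6690 km = 7.503669e+06 m
r2 = 13173.5650 km = 1.3173565e+07 m
dv1 = sqrt(mu/r1)*(sqrt(2*r2/(r1+r2)) - 1) = 938.8102 m/s
dv2 = sqrt(mu/r2)*(1 - sqrt(2*r1/(r1+r2))) = 814.4685 m/s
total dv = |dv1| + |dv2| = 938.8102 + 814.4685 = 1753.2787 m/s = 1.7533 km/s

1.7533 km/s


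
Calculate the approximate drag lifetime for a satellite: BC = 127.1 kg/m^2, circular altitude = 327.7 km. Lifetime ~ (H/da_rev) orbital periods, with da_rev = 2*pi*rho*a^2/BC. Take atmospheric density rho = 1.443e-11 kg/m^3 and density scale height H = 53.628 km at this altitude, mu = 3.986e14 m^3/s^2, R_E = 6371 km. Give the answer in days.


a = R_E + alt = 6698.7000 km = 6.6987e+06 m
da_rev = 2*pi*rho*a^2/BC = 2*pi*1.443e-11*(6.6987e+06)^2/127.1 = 32.009708 m per revolution
N = H/da_rev = 53628.0000 m / 32.009708 m = 1675.3668 revolutions
P = 2*pi*sqrt(a^3/mu) = 5456.2846 s
lifetime = N*P = 1675.3668 * 5456.2846 = 9.1412778e+06 s = 105.8018 days

105.8018 days


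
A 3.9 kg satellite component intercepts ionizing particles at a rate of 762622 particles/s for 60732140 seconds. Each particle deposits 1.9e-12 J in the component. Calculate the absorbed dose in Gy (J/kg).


Total energy deposited = rate * time * E_per
  = 762622 * 60732140 * 1.9e-12 = 87.9998 J
Dose = E_total / mass = 87.9998 / 3.9
Dose = 22.5640 Gy

22.5640 Gy


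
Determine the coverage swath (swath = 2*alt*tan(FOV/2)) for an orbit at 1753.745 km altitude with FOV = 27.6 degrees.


FOV = 27.6 deg = 0.4817109 rad
swath = 2 * alt * tan(FOV/2) = 2 * 1753.745 * tan(0.2408554)
swath = 2 * 1753.745 * 0.2456236
swath = 861.5222 km

861.5222 km


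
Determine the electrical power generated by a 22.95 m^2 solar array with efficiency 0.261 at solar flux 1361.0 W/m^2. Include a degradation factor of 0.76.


P = area * eta * S * degradation
P = 22.95 * 0.261 * 1361.0 * 0.76
P = 6195.7647 W

6195.7647 W


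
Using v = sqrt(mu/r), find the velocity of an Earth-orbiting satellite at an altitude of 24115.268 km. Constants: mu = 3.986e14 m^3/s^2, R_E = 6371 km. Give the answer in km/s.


r = R_E + alt = 6371.0 + 24115.268 = 30486.2680 km = 3.0486268e+07 m
v = sqrt(mu/r) = sqrt(3.986e14 / 3.0486268e+07) = 3615.9009 m/s = 3.6159 km/s

3.6159 km/s


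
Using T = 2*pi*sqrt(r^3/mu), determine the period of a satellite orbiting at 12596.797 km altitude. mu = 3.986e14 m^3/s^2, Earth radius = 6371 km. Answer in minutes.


r = 18967.7970 km = 1.8967797e+07 m
T = 2*pi*sqrt(r^3/mu) = 2*pi*sqrt(6.8241832e+21 / 3.986e14)
T = 25997.7977 s = 433.2966 min

433.2966 minutes


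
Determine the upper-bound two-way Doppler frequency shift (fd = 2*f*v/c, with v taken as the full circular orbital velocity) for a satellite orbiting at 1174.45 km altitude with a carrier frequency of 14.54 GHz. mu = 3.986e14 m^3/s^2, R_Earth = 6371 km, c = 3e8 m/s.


r = 7.54545e+06 m
v = sqrt(mu/r) = 7268.1867 m/s (worst-case radial velocity)
f = 14.54 GHz = 1.454e+10 Hz
fd = 2*f*v/c = 2*1.454e+10*7268.1867/3.0e+08
fd = 704529.5637 Hz

704529.5637 Hz


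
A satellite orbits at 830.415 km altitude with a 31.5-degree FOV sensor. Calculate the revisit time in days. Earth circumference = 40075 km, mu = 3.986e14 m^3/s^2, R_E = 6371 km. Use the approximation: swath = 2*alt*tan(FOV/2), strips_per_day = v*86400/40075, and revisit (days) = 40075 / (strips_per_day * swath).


swath = 2*830.415*tan(0.2748894) = 468.4025 km
v = sqrt(mu/r) = 7439.7737 m/s = 7.4398 km/s
strips/day = v*86400/40075 = 7.4398*86400/40075 = 16.0398
coverage/day = strips * swath = 16.0398 * 468.4025 = 7513.0996 km
revisit = 40075 / 7513.0996 = 5.3340 days

5.3340 days


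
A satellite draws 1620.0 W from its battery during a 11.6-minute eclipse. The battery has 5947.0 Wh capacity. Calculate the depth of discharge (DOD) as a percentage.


E_used = P * t / 60 = 1620.0 * 11.6 / 60 = 313.2000 Wh
DOD = E_used / E_total * 100 = 313.2000 / 5947.0 * 100
DOD = 5.2665 %

5.2665 %


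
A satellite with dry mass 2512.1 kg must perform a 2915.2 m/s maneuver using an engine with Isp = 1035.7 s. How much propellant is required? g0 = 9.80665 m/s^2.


ve = Isp * g0 = 1035.7 * 9.80665 = 10156.747405 m/s
mass ratio = exp(dv/ve) = exp(2915.2/10156.747405) = 1.33245222
m_prop = m_dry * (mr - 1) = 2512.1 * (1.33245222 - 1)
m_prop = 835.1532 kg

835.1532 kg


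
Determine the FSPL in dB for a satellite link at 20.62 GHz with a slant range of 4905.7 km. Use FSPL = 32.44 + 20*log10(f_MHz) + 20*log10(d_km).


f = 20.62 GHz = 20620.0000 MHz
d = 4905.7 km
FSPL = 32.44 + 20*log10(20620.0000) + 20*log10(4905.7)
FSPL = 32.44 + 86.2858 + 73.8140
FSPL = 192.5398 dB

192.5398 dB


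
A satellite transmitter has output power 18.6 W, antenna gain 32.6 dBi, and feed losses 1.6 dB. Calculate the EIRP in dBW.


Pt = 18.6 W = 12.6951 dBW
EIRP = Pt_dBW + Gt - losses = 12.6951 + 32.6 - 1.6 = 43.6951 dBW

43.6951 dBW


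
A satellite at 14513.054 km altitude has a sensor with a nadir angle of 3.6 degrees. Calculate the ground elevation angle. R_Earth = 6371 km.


r = R_E + alt = 20884.0540 km
Law of sines in the satellite / Earth-center / ground-point triangle:
  sin(nadir)/R_E = sin(90 + el)/r  =>  cos(el) = (r/R_E)*sin(nadir)
cos(el) = (20884.0540 / 6371.0000) * sin(3.6 deg) = 0.2058265
el = arccos(0.2058265) = 78.1221 deg
(Earth-central angle = 90 - nadir - el = 8.2779 deg)

78.1221 degrees


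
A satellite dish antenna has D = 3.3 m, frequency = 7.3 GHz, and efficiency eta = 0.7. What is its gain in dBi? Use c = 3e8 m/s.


lambda = c/f = 3e8 / 7.3e+09 = 0.04109589 m
G = eta*(pi*D/lambda)^2 = 0.7*(pi*3.3/0.04109589)^2
G = 44548.0682 (linear)
G = 10*log10(44548.0682) = 46.4883 dBi

46.4883 dBi


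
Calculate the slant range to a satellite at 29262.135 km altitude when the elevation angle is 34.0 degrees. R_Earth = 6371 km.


h = 29262.135 km, el = 34.0 deg
d = -R_E*sin(el) + sqrt((R_E*sin(el))^2 + 2*R_E*h + h^2)
d = -6371.0000*sin(0.5934119) + sqrt((6371.0000*0.5591929)^2 + 2*6371.0000*29262.135 + 29262.135^2)
d = 31676.8899 km

31676.8899 km


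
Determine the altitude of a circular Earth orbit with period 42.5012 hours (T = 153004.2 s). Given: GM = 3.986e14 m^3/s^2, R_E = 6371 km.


T = 153004.2 s
r = (mu*T^2/(4*pi^2))^(1/3) = (3.986e14 * 153004.2^2 / (4*pi^2))^(1/3)
r = 6.182936e+07 m = 61829.3604 km
alt = r - R_E = 61829.3604 - 6371 = 55458.3604 km

55458.3604 km


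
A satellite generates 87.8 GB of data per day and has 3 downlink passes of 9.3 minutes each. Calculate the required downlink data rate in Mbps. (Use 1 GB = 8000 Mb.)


total contact time = 3 * 9.3 * 60 = 1674.0000 s
data = 87.8 GB = 702400.0000 Mb
rate = 702400.0000 / 1674.0000 = 419.5938 Mbps

419.5938 Mbps


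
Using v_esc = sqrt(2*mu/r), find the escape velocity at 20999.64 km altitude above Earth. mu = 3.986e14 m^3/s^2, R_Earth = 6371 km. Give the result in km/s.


r = 6371.0 + 20999.64 = 27370.6400 km = 2.737064e+07 m
v_esc = sqrt(2*mu/r) = sqrt(2*3.986e14 / 2.737064e+07)
v_esc = 5396.8602 m/s = 5.3969 km/s

5.3969 km/s


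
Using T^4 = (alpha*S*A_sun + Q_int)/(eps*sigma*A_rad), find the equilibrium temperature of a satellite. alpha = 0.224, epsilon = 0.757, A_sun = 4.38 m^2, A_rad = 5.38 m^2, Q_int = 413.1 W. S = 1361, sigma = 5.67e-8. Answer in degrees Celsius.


Numerator = alpha*S*A_sun + Q_int = 0.224*1361*4.38 + 413.1 = 1748.4043 W
Denominator = eps*sigma*A_rad = 0.757*5.67e-8*5.38 = 2.3091982e-07 W/K^4
T^4 = 7.5714779e+09 K^4
T = 294.9818 K = 21.8318 C

21.8318 degrees Celsius


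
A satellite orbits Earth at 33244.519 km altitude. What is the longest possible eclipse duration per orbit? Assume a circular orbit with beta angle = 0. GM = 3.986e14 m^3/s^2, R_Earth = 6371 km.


r = 39615.5190 km
T = 1307.8502 min
Eclipse fraction = arcsin(R_E/r)/pi = arcsin(6371.0000/39615.5190)/pi
= arcsin(0.1608208)/pi = 0.05141412
Eclipse duration = 0.05141412 * 1307.8502 = 67.2420 min

67.2420 minutes


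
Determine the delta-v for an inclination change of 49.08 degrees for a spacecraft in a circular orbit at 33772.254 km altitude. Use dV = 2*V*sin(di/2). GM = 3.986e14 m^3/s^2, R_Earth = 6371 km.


r = 40143.2540 km = 4.0143254e+07 m
V = sqrt(mu/r) = 3151.1013 m/s
di = 49.08 deg = 0.8566076 rad
dV = 2*V*sin(di/2) = 2*3151.1013*sin(0.4283038)
dV = 2617.4838 m/s = 2.6175 km/s

2.6175 km/s


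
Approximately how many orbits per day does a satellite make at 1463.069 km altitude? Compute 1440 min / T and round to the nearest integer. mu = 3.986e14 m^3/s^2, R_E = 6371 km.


r = 7.834069e+06 m
T = 2*pi*sqrt(r^3/mu) = 6900.6867 s = 115.0114 min
revs/day = 1440 / 115.0114 = 12.5205
Rounded: 13 revolutions per day

13 revolutions per day


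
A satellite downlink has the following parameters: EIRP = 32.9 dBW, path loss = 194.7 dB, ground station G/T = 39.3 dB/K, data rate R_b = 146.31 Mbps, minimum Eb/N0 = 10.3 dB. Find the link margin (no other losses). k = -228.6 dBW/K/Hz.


C/N0 = EIRP - FSPL + G/T - k = 32.9 - 194.7 + 39.3 - (-228.6)
C/N0 = 106.1000 dB-Hz
R_b = 146.31 Mbps = 1.4631e+08 bps -> 10*log10(R_b) = 81.6527 dB-Hz
Eb/N0 = C/N0 - 10*log10(R_b) = 106.1000 - 81.6527 = 24.4473 dB
Margin = Eb/N0 - Eb/N0_req = 24.4473 - 10.3 = 14.1473 dB (link closes)

14.1473 dB


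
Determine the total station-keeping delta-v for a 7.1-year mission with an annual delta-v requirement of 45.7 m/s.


dV = rate * years = 45.7 * 7.1
dV = 324.4700 m/s

324.4700 m/s


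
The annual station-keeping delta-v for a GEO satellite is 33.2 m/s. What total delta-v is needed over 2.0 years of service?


dV = rate * years = 33.2 * 2.0
dV = 66.4000 m/s

66.4000 m/s


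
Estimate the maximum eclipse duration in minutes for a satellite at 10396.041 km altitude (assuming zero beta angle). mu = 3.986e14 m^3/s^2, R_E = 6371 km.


r = 16767.0410 km
T = 360.1178 min
Eclipse fraction = arcsin(R_E/r)/pi = arcsin(6371.0000/16767.0410)/pi
= arcsin(0.3799716)/pi = 0.1240663
Eclipse duration = 0.1240663 * 360.1178 = 44.6785 min

44.6785 minutes


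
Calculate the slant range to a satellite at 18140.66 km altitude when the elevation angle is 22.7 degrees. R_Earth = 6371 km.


h = 18140.66 km, el = 22.7 deg
d = -R_E*sin(el) + sqrt((R_E*sin(el))^2 + 2*R_E*h + h^2)
d = -6371.0000*sin(0.3961897) + sqrt((6371.0000*0.385906)^2 + 2*6371.0000*18140.66 + 18140.66^2)
d = 21337.9593 km

21337.9593 km


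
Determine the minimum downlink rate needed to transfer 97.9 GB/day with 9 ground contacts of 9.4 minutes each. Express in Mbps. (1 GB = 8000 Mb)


total contact time = 9 * 9.4 * 60 = 5076.0000 s
data = 97.9 GB = 783200.0000 Mb
rate = 783200.0000 / 5076.0000 = 154.2947 Mbps

154.2947 Mbps


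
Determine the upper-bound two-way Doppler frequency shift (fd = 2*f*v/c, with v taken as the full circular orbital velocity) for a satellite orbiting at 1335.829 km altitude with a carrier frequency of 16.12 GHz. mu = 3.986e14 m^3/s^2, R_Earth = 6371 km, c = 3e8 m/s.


r = 7.706829e+06 m
v = sqrt(mu/r) = 7191.6871 m/s (worst-case radial velocity)
f = 16.12 GHz = 1.612e+10 Hz
fd = 2*f*v/c = 2*1.612e+10*7191.6871/3.0e+08
fd = 772866.6441 Hz

772866.6441 Hz


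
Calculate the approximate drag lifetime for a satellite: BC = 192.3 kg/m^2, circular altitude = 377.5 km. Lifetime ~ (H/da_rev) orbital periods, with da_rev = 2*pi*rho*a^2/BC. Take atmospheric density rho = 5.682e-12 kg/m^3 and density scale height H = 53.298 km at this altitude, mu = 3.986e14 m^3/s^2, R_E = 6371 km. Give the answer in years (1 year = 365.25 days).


a = R_E + alt = 6748.5000 km = 6.7485e+06 m
da_rev = 2*pi*rho*a^2/BC = 2*pi*5.682e-12*(6.7485e+06)^2/192.3 = 8.455053 m per revolution
N = H/da_rev = 53298.0000 m / 8.455053 m = 6303.6863 revolutions
P = 2*pi*sqrt(a^3/mu) = 5517.2428 s
lifetime = N*P = 6303.6863 * 5517.2428 = 3.4778968e+07 s = 402.5344 days
years = 402.5344 / 365.25 = 1.1021 years

1.1021 years


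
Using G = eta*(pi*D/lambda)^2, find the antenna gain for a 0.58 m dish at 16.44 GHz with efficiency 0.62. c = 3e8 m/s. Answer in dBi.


lambda = c/f = 3e8 / 1.644e+10 = 0.01824818 m
G = eta*(pi*D/lambda)^2 = 0.62*(pi*0.58/0.01824818)^2
G = 6181.7087 (linear)
G = 10*log10(6181.7087) = 37.9111 dBi

37.9111 dBi


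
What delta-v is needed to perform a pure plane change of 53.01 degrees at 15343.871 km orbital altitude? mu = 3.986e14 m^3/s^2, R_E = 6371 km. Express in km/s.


r = 21714.8710 km = 2.1714871e+07 m
V = sqrt(mu/r) = 4284.4001 m/s
di = 53.01 deg = 0.925199 rad
dV = 2*V*sin(di/2) = 2*4284.4001*sin(0.4625995)
dV = 3824.0491 m/s = 3.8240 km/s

3.8240 km/s


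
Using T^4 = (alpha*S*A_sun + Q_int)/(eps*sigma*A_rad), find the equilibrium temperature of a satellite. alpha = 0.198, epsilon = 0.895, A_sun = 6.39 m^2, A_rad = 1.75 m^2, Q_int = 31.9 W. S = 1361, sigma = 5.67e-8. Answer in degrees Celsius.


Numerator = alpha*S*A_sun + Q_int = 0.198*1361*6.39 + 31.9 = 1753.8644 W
Denominator = eps*sigma*A_rad = 0.895*5.67e-8*1.75 = 8.8806375e-08 W/K^4
T^4 = 1.9749308e+10 K^4
T = 374.8763 K = 101.7263 C

101.7263 degrees Celsius


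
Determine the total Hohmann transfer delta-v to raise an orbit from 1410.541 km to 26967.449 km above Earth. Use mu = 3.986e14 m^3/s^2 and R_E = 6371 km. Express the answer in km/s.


r1 = 7781.5410 km = 7.781541e+06 m
r2 = 33338.4490 km = 3.3338449e+07 m
dv1 = sqrt(mu/r1)*(sqrt(2*r2/(r1+r2)) - 1) = 1956.6689 m/s
dv2 = sqrt(mu/r2)*(1 - sqrt(2*r1/(r1+r2))) = 1330.5251 m/s
total dv = |dv1| + |dv2| = 1956.6689 + 1330.5251 = 3287.1940 m/s = 3.2872 km/s

3.2872 km/s


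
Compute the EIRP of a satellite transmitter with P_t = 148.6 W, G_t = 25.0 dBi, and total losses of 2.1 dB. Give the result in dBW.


Pt = 148.6 W = 21.7202 dBW
EIRP = Pt_dBW + Gt - losses = 21.7202 + 25.0 - 2.1 = 44.6202 dBW

44.6202 dBW


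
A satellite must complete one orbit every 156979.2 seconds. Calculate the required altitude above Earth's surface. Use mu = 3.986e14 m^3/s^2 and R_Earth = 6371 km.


T = 156979.2 s
r = (mu*T^2/(4*pi^2))^(1/3) = (3.986e14 * 156979.2^2 / (4*pi^2))^(1/3)
r = 6.2895648e+07 m = 62895.6477 km
alt = r - R_E = 62895.6477 - 6371 = 56524.6477 km

56524.6477 km


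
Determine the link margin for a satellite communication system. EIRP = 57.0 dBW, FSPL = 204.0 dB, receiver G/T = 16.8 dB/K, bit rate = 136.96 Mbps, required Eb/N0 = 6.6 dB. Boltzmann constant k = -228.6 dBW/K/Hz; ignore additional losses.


C/N0 = EIRP - FSPL + G/T - k = 57.0 - 204.0 + 16.8 - (-228.6)
C/N0 = 98.4000 dB-Hz
R_b = 136.96 Mbps = 1.3696e+08 bps -> 10*log10(R_b) = 81.3659 dB-Hz
Eb/N0 = C/N0 - 10*log10(R_b) = 98.4000 - 81.3659 = 17.0341 dB
Margin = Eb/N0 - Eb/N0_req = 17.0341 - 6.6 = 10.4341 dB (link closes)

10.4341 dB


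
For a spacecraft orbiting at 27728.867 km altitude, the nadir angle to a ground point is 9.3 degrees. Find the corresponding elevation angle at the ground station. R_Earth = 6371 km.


r = R_E + alt = 34099.8670 km
Law of sines in the satellite / Earth-center / ground-point triangle:
  sin(nadir)/R_E = sin(90 + el)/r  =>  cos(el) = (r/R_E)*sin(nadir)
cos(el) = (34099.8670 / 6371.0000) * sin(9.3 deg) = 0.8649614
el = arccos(0.8649614) = 30.1217 deg
(Earth-central angle = 90 - nadir - el = 50.5783 deg)

30.1217 degrees


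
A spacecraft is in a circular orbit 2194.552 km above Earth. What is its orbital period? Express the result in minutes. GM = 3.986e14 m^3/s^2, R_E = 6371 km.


r = 8565.5520 km = 8.565552e+06 m
T = 2*pi*sqrt(r^3/mu) = 2*pi*sqrt(6.2844325e+20 / 3.986e14)
T = 7889.4051 s = 131.4901 min

131.4901 minutes


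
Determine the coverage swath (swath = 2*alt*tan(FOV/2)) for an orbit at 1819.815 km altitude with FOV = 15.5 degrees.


FOV = 15.5 deg = 0.270526 rad
swath = 2 * alt * tan(FOV/2) = 2 * 1819.815 * tan(0.135263)
swath = 2 * 1819.815 * 0.136094
swath = 495.3319 km

495.3319 km


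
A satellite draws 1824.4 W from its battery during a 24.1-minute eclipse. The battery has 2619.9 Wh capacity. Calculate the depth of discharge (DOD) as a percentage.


E_used = P * t / 60 = 1824.4 * 24.1 / 60 = 732.8007 Wh
DOD = E_used / E_total * 100 = 732.8007 / 2619.9 * 100
DOD = 27.9706 %

27.9706 %


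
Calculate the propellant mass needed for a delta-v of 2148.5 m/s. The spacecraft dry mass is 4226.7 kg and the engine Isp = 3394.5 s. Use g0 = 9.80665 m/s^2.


ve = Isp * g0 = 3394.5 * 9.80665 = 33288.673425 m/s
mass ratio = exp(dv/ve) = exp(2148.5/33288.673425) = 1.06666981
m_prop = m_dry * (mr - 1) = 4226.7 * (1.06666981 - 1)
m_prop = 281.7933 kg

281.7933 kg


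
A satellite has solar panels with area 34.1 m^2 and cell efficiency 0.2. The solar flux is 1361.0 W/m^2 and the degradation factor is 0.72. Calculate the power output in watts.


P = area * eta * S * degradation
P = 34.1 * 0.2 * 1361.0 * 0.72
P = 6683.0544 W

6683.0544 W


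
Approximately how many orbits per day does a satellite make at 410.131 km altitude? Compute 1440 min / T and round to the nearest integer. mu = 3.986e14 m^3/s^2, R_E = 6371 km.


r = 6.781131e+06 m
T = 2*pi*sqrt(r^3/mu) = 5557.3074 s = 92.6218 min
revs/day = 1440 / 92.6218 = 15.5471
Rounded: 16 revolutions per day

16 revolutions per day


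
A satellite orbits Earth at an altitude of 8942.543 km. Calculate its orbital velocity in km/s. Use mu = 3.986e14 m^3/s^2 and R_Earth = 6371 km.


r = R_E + alt = 6371.0 + 8942.543 = 15313.5430 km = 1.5313543e+07 m
v = sqrt(mu/r) = sqrt(3.986e14 / 1.5313543e+07) = 5101.8867 m/s = 5.1019 km/s

5.1019 km/s


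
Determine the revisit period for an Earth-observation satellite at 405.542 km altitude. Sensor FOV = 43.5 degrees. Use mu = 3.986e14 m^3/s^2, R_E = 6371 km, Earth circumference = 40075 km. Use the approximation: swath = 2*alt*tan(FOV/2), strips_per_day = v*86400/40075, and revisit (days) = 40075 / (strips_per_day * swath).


swath = 2*405.542*tan(0.3796091) = 323.5897 km
v = sqrt(mu/r) = 7669.4563 m/s = 7.6695 km/s
strips/day = v*86400/40075 = 7.6695*86400/40075 = 16.5350
coverage/day = strips * swath = 16.5350 * 323.5897 = 5350.5631 km
revisit = 40075 / 5350.5631 = 7.4899 days

7.4899 days


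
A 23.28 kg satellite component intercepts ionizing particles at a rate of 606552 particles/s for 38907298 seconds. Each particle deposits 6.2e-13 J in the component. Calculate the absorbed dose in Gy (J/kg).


Total energy deposited = rate * time * E_per
  = 606552 * 38907298 * 6.2e-13 = 14.6316 J
Dose = E_total / mass = 14.6316 / 23.28
Dose = 0.6285037 Gy

0.6285 Gy


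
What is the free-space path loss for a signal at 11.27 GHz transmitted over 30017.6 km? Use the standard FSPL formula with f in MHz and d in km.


f = 11.27 GHz = 11270.0000 MHz
d = 30017.6 km
FSPL = 32.44 + 20*log10(11270.0000) + 20*log10(30017.6)
FSPL = 32.44 + 81.0385 + 89.5475
FSPL = 203.0260 dB

203.0260 dB


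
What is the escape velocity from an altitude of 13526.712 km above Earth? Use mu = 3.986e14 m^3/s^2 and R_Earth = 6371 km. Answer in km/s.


r = 6371.0 + 13526.712 = 19897.7120 km = 1.9897712e+07 m
v_esc = sqrt(2*mu/r) = sqrt(2*3.986e14 / 1.9897712e+07)
v_esc = 6329.6847 m/s = 6.3297 km/s

6.3297 km/s


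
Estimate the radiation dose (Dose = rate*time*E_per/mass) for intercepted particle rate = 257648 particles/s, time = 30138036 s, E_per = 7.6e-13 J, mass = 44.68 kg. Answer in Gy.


Total energy deposited = rate * time * E_per
  = 257648 * 30138036 * 7.6e-13 = 5.9014 J
Dose = E_total / mass = 5.9014 / 44.68
Dose = 0.1320815 Gy

0.1321 Gy


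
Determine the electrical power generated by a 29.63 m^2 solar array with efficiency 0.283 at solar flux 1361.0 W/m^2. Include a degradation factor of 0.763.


P = area * eta * S * degradation
P = 29.63 * 0.283 * 1361.0 * 0.763
P = 8707.6457 W

8707.6457 W


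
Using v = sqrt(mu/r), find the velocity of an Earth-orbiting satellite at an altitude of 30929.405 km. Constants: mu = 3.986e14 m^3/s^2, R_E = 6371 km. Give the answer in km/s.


r = R_E + alt = 6371.0 + 30929.405 = 37300.4050 km = 3.7300405e+07 m
v = sqrt(mu/r) = sqrt(3.986e14 / 3.7300405e+07) = 3268.9771 m/s = 3.2690 km/s

3.2690 km/s


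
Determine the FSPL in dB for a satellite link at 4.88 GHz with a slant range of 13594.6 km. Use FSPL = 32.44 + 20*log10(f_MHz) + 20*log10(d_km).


f = 4.88 GHz = 4880.0000 MHz
d = 13594.6 km
FSPL = 32.44 + 20*log10(4880.0000) + 20*log10(13594.6)
FSPL = 32.44 + 73.7684 + 82.6673
FSPL = 188.8757 dB

188.8757 dB


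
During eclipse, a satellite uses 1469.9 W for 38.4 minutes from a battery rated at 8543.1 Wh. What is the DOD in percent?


E_used = P * t / 60 = 1469.9 * 38.4 / 60 = 940.7360 Wh
DOD = E_used / E_total * 100 = 940.7360 / 8543.1 * 100
DOD = 11.0116 %

11.0116 %


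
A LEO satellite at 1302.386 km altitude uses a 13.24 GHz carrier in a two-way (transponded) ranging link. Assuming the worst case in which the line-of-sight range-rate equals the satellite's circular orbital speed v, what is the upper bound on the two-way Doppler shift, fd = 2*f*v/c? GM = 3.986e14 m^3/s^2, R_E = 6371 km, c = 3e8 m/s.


r = 7.673386e+06 m
v = sqrt(mu/r) = 7207.3419 m/s (worst-case radial velocity)
f = 13.24 GHz = 1.324e+10 Hz
fd = 2*f*v/c = 2*1.324e+10*7207.3419/3.0e+08
fd = 636168.0450 Hz

636168.0450 Hz


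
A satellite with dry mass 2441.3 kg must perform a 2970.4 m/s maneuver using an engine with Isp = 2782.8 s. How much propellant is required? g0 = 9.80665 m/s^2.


ve = Isp * g0 = 2782.8 * 9.80665 = 27289.945620 m/s
mass ratio = exp(dv/ve) = exp(2970.4/27289.945620) = 1.11499057
m_prop = m_dry * (mr - 1) = 2441.3 * (1.11499057 - 1)
m_prop = 280.7265 kg

280.7265 kg


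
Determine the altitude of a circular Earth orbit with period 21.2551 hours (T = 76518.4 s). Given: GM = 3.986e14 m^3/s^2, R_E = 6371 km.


T = 76518.4 s
r = (mu*T^2/(4*pi^2))^(1/3) = (3.986e14 * 76518.4^2 / (4*pi^2))^(1/3)
r = 3.8955589e+07 m = 38955.5888 km
alt = r - R_E = 38955.5888 - 6371 = 32584.5888 km

32584.5888 km


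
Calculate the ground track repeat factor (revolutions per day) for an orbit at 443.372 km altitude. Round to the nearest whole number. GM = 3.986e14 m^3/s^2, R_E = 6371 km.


r = 6.814372e+06 m
T = 2*pi*sqrt(r^3/mu) = 5598.2202 s = 93.3037 min
revs/day = 1440 / 93.3037 = 15.4335
Rounded: 15 revolutions per day

15 revolutions per day


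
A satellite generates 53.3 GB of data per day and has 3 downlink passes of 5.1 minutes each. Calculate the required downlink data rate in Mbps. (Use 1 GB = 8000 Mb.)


total contact time = 3 * 5.1 * 60 = 918.0000 s
data = 53.3 GB = 426400.0000 Mb
rate = 426400.0000 / 918.0000 = 464.4880 Mbps

464.4880 Mbps


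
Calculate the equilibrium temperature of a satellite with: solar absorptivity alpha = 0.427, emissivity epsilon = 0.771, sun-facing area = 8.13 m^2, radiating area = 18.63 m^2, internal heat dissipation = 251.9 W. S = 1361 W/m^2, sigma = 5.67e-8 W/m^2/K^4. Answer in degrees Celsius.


Numerator = alpha*S*A_sun + Q_int = 0.427*1361*8.13 + 251.9 = 4976.6251 W
Denominator = eps*sigma*A_rad = 0.771*5.67e-8*18.63 = 8.1442349e-07 W/K^4
T^4 = 6.110611e+09 K^4
T = 279.5897 K = 6.4397 C

6.4397 degrees Celsius


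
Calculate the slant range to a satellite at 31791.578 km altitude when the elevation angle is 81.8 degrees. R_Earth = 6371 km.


h = 31791.578 km, el = 81.8 deg
d = -R_E*sin(el) + sqrt((R_E*sin(el))^2 + 2*R_E*h + h^2)
d = -6371.0000*sin(1.4277) + sqrt((6371.0000*0.9897762)^2 + 2*6371.0000*31791.578 + 31791.578^2)
d = 31845.8937 km

31845.8937 km


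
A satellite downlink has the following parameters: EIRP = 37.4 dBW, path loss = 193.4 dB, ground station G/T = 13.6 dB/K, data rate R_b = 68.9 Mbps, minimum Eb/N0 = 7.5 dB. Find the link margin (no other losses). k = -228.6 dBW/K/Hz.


C/N0 = EIRP - FSPL + G/T - k = 37.4 - 193.4 + 13.6 - (-228.6)
C/N0 = 86.2000 dB-Hz
R_b = 68.9 Mbps = 6.89e+07 bps -> 10*log10(R_b) = 78.3822 dB-Hz
Eb/N0 = C/N0 - 10*log10(R_b) = 86.2000 - 78.3822 = 7.8178 dB
Margin = Eb/N0 - Eb/N0_req = 7.8178 - 7.5 = 0.3178078 dB (link closes)

0.3178 dB


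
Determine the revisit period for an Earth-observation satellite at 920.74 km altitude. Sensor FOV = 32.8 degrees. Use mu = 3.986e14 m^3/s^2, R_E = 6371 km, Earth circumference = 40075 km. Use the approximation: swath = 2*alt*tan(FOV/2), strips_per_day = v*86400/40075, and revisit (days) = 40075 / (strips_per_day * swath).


swath = 2*920.74*tan(0.286234) = 541.9770 km
v = sqrt(mu/r) = 7393.5508 m/s = 7.3936 km/s
strips/day = v*86400/40075 = 7.3936*86400/40075 = 15.9402
coverage/day = strips * swath = 15.9402 * 541.9770 = 8639.2125 km
revisit = 40075 / 8639.2125 = 4.6387 days

4.6387 days


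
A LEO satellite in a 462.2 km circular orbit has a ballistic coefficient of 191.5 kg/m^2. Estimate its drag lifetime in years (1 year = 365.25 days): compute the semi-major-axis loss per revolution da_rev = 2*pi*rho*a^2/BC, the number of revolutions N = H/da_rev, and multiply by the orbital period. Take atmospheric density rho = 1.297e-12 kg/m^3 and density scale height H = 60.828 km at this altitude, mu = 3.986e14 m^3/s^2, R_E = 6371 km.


a = R_E + alt = 6833.2000 km = 6.8332e+06 m
da_rev = 2*pi*rho*a^2/BC = 2*pi*1.297e-12*(6.8332e+06)^2/191.5 = 1.987007 m per revolution
N = H/da_rev = 60828.0000 m / 1.987007 m = 30612.8812 revolutions
P = 2*pi*sqrt(a^3/mu) = 5621.4379 s
lifetime = N*P = 30612.8812 * 5621.4379 = 1.7208841e+08 s = 1991.7640 days
years = 1991.7640 / 365.25 = 5.4532 years

5.4532 years


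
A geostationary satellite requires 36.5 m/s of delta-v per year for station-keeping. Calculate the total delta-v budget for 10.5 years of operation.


dV = rate * years = 36.5 * 10.5
dV = 383.2500 m/s

383.2500 m/s


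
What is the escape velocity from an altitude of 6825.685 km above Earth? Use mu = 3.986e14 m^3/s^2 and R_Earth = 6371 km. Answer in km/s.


r = 6371.0 + 6825.685 = 13196.6850 km = 1.3196685e+07 m
v_esc = sqrt(2*mu/r) = sqrt(2*3.986e14 / 1.3196685e+07)
v_esc = 7772.3298 m/s = 7.7723 km/s

7.7723 km/s


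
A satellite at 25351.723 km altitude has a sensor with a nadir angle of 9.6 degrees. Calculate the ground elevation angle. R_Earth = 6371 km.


r = R_E + alt = 31722.7230 km
Law of sines in the satellite / Earth-center / ground-point triangle:
  sin(nadir)/R_E = sin(90 + el)/r  =>  cos(el) = (r/R_E)*sin(nadir)
cos(el) = (31722.7230 / 6371.0000) * sin(9.6 deg) = 0.8303812
el = arccos(0.8303812) = 33.8621 deg
(Earth-central angle = 90 - nadir - el = 46.5379 deg)

33.8621 degrees


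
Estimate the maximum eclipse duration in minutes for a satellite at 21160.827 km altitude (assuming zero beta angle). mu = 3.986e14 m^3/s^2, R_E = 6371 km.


r = 27531.8270 km
T = 757.7266 min
Eclipse fraction = arcsin(R_E/r)/pi = arcsin(6371.0000/27531.8270)/pi
= arcsin(0.2314049)/pi = 0.07433222
Eclipse duration = 0.07433222 * 757.7266 = 56.3235 min

56.3235 minutes


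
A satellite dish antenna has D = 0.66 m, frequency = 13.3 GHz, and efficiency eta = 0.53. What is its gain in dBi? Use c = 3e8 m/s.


lambda = c/f = 3e8 / 1.33e+10 = 0.02255639 m
G = eta*(pi*D/lambda)^2 = 0.53*(pi*0.66/0.02255639)^2
G = 4478.4142 (linear)
G = 10*log10(4478.4142) = 36.5112 dBi

36.5112 dBi


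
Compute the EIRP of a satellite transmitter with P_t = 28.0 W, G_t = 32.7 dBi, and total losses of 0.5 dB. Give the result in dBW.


Pt = 28.0 W = 14.4716 dBW
EIRP = Pt_dBW + Gt - losses = 14.4716 + 32.7 - 0.5 = 46.6716 dBW

46.6716 dBW


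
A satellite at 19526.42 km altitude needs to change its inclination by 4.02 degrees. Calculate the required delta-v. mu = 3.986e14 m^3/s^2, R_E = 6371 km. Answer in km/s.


r = 25897.4200 km = 2.589742e+07 m
V = sqrt(mu/r) = 3923.1995 m/s
di = 4.02 deg = 0.07016224 rad
dV = 2*V*sin(di/2) = 2*3923.1995*sin(0.03508112)
dV = 275.2040 m/s = 0.275204 km/s

0.2752 km/s


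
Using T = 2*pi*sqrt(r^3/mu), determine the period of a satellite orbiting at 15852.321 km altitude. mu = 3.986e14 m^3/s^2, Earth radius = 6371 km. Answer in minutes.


r = 22223.3210 km = 2.2223321e+07 m
T = 2*pi*sqrt(r^3/mu) = 2*pi*sqrt(1.0975565e+22 / 3.986e14)
T = 32970.4337 s = 549.5072 min

549.5072 minutes


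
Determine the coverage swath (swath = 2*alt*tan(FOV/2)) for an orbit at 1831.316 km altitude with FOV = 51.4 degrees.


FOV = 51.4 deg = 0.8970992 rad
swath = 2 * alt * tan(FOV/2) = 2 * 1831.316 * tan(0.4485496)
swath = 2 * 1831.316 * 0.4812675
swath = 1762.7057 km

1762.7057 km


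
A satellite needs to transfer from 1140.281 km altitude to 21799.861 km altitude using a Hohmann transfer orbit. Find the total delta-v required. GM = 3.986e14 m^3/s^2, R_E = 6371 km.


r1 = 7511.2810 km = 7.511281e+06 m
r2 = 28170.8610 km = 2.8170861e+07 m
dv1 = sqrt(mu/r1)*(sqrt(2*r2/(r1+r2)) - 1) = 1869.0967 m/s
dv2 = sqrt(mu/r2)*(1 - sqrt(2*r1/(r1+r2))) = 1320.8610 m/s
total dv = |dv1| + |dv2| = 1869.0967 + 1320.8610 = 3189.9578 m/s = 3.1900 km/s

3.1900 km/s


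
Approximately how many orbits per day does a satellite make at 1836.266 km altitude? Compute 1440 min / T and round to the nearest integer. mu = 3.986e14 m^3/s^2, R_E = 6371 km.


r = 8.207266e+06 m
T = 2*pi*sqrt(r^3/mu) = 7399.6126 s = 123.3269 min
revs/day = 1440 / 123.3269 = 11.6763
Rounded: 12 revolutions per day

12 revolutions per day


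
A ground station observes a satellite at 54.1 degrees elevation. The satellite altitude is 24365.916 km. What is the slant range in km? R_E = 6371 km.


h = 24365.916 km, el = 54.1 deg
d = -R_E*sin(el) + sqrt((R_E*sin(el))^2 + 2*R_E*h + h^2)
d = -6371.0000*sin(0.9442231) + sqrt((6371.0000*0.8100416)^2 + 2*6371.0000*24365.916 + 24365.916^2)
d = 25348.2720 km

25348.2720 km


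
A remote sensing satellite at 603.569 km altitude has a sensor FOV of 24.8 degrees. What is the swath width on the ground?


FOV = 24.8 deg = 0.4328417 rad
swath = 2 * alt * tan(FOV/2) = 2 * 603.569 * tan(0.2164208)
swath = 2 * 603.569 * 0.2198643
swath = 265.4065 km

265.4065 km


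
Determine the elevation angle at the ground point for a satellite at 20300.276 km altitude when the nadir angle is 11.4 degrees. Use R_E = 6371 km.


r = R_E + alt = 26671.2760 km
Law of sines in the satellite / Earth-center / ground-point triangle:
  sin(nadir)/R_E = sin(90 + el)/r  =>  cos(el) = (r/R_E)*sin(nadir)
cos(el) = (26671.2760 / 6371.0000) * sin(11.4 deg) = 0.8274641
el = arccos(0.8274641) = 34.1609 deg
(Earth-central angle = 90 - nadir - el = 44.4391 deg)

34.1609 degrees
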